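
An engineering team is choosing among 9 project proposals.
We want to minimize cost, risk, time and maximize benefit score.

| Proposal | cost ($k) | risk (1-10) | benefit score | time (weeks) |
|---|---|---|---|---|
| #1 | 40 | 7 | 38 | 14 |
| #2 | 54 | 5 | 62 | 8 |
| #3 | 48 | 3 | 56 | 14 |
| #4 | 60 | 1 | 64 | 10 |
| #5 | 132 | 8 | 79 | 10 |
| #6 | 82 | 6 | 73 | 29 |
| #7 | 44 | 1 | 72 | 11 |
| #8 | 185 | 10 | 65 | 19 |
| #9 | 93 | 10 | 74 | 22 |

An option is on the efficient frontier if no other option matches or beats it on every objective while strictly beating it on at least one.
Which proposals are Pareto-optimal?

#1, #2, #4, #5, #6, #7, #9

#1: not dominated (best cost).
#2: not dominated (best time).
#3: dominated by #7 (cost 44≤48, risk 1≤3, benefit score 72≥56, time 11≤14).
#4: not dominated.
#5: not dominated (best benefit score).
#6: not dominated.
#7: not dominated.
#8: dominated by #5 (cost 132≤185, risk 8≤10, benefit score 79≥65, time 10≤19).
#9: not dominated.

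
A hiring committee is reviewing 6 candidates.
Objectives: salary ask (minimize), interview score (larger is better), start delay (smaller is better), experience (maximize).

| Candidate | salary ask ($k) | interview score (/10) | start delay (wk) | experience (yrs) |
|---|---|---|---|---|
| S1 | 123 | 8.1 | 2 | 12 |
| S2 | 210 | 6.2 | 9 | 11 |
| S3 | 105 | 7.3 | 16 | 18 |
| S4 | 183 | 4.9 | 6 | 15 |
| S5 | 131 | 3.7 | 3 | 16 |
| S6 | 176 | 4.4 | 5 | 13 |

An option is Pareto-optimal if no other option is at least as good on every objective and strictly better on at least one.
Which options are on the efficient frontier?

S1, S3, S4, S5, S6

S1: not dominated (best interview score).
S2: dominated by S1 (salary ask 123≤210, interview score 8.1≥6.2, start delay 2≤9, experience 12≥11).
S3: not dominated (best salary ask).
S4: not dominated.
S5: not dominated.
S6: not dominated.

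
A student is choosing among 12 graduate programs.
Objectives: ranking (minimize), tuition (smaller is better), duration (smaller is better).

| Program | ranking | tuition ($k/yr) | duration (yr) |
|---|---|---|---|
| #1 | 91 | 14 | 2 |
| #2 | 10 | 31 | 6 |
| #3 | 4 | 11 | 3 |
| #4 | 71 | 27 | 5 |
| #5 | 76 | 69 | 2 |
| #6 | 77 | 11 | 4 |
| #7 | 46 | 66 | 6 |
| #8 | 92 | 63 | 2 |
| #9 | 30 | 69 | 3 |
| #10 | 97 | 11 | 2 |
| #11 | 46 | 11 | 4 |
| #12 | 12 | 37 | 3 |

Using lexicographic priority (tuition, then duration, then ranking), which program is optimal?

First minimize tuition: best is 11, kept {#3, #6, #10, #11}.
Then minimize duration: best is 2, kept {#10}.

#10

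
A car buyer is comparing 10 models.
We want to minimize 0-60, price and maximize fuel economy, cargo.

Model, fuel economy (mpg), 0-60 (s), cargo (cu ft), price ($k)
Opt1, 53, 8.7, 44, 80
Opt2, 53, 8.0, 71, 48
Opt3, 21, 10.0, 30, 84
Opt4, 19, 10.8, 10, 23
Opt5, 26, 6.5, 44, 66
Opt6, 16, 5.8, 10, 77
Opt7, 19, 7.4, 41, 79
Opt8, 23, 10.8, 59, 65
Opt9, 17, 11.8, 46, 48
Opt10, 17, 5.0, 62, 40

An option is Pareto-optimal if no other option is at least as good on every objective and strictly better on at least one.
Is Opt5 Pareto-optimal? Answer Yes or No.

Opt1: worse on 0-60 (8.7 vs 6.5).
Opt2: worse on 0-60 (8.0 vs 6.5).
Opt3: worse on fuel economy (21 vs 26).
Opt4: worse on fuel economy (19 vs 26).
Opt6: worse on fuel economy (16 vs 26).
Opt7: worse on fuel economy (19 vs 26).
Opt8: worse on fuel economy (23 vs 26).
Opt9: worse on fuel economy (17 vs 26).
Opt10: worse on fuel economy (17 vs 26).
No option is at least as good as Opt5 on every objective and strictly better on one.

Yes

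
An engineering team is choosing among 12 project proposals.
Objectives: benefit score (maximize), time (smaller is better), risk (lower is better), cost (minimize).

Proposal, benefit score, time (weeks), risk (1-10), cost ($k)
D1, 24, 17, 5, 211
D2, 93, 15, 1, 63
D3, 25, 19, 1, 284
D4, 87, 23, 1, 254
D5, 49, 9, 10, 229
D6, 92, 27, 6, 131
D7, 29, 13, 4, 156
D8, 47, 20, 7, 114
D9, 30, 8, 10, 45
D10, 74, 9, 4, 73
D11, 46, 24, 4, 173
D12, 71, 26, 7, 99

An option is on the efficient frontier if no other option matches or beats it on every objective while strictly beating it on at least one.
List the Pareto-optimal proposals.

D2, D9, D10

D1: dominated by D2 (benefit score 93≥24, time 15≤17, risk 1≤5, cost 63≤211).
D2: not dominated (best benefit score).
D3: dominated by D2 (benefit score 93≥25, time 15≤19, risk 1≤1, cost 63≤284).
D4: dominated by D2 (benefit score 93≥87, time 15≤23, risk 1≤1, cost 63≤254).
D5: dominated by D10 (benefit score 74≥49, time 9≤9, risk 4≤10, cost 73≤229).
D6: dominated by D2 (benefit score 93≥92, time 15≤27, risk 1≤6, cost 63≤131).
D7: dominated by D10 (benefit score 74≥29, time 9≤13, risk 4≤4, cost 73≤156).
D8: dominated by D2 (benefit score 93≥47, time 15≤20, risk 1≤7, cost 63≤114).
D9: not dominated (best time).
D10: not dominated.
D11: dominated by D2 (benefit score 93≥46, time 15≤24, risk 1≤4, cost 63≤173).
D12: dominated by D2 (benefit score 93≥71, time 15≤26, risk 1≤7, cost 63≤99).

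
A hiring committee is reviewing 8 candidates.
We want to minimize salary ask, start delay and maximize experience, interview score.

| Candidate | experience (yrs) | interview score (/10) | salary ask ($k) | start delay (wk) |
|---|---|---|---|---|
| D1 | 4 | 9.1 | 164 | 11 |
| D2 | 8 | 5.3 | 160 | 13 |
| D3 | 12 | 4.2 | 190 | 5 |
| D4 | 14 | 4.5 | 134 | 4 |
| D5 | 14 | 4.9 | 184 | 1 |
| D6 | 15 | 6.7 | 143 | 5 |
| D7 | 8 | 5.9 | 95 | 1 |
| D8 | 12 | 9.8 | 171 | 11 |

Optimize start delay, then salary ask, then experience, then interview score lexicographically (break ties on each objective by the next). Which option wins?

D7

First minimize start delay: best is 1, kept {D5, D7}.
Then minimize salary ask: best is 95, kept {D7}.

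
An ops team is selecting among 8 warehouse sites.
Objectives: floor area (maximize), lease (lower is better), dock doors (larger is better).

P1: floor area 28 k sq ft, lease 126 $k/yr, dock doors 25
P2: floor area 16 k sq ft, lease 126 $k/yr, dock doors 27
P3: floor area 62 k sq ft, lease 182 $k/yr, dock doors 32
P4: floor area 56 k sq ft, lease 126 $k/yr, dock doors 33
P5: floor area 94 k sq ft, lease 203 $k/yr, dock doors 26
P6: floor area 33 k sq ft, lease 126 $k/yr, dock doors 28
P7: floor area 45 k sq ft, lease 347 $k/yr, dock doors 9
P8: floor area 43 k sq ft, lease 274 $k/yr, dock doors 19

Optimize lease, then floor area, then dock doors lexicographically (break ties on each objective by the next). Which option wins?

First minimize lease: best is 126, kept {P1, P2, P4, P6}.
Then maximize floor area: best is 56, kept {P4}.

P4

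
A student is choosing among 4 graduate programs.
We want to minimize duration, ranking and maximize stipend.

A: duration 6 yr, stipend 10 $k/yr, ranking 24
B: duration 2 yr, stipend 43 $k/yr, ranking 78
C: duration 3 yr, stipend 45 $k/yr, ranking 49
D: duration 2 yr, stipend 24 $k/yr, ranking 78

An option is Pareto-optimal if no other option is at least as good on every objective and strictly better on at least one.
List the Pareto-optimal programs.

A: not dominated (best ranking).
B: not dominated.
C: not dominated (best stipend).
D: dominated by B (duration 2≤2, stipend 43≥24, ranking 78≤78).

A, B, C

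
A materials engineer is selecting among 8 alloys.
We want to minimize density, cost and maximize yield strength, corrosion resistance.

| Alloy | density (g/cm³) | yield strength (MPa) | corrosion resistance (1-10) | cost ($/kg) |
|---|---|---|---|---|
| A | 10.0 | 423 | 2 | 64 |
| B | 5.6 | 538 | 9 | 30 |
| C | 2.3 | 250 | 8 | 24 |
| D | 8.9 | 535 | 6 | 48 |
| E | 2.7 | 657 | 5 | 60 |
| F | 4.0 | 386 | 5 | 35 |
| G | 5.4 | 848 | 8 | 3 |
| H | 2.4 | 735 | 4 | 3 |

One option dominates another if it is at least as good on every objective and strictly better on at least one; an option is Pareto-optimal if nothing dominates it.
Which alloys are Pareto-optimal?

B, C, E, F, G, H

A: dominated by B (density 5.6≤10.0, yield strength 538≥423, corrosion resistance 9≥2, cost 30≤64).
B: not dominated (best corrosion resistance).
C: not dominated (best density).
D: dominated by B (density 5.6≤8.9, yield strength 538≥535, corrosion resistance 9≥6, cost 30≤48).
E: not dominated.
F: not dominated.
G: not dominated (best yield strength).
H: not dominated.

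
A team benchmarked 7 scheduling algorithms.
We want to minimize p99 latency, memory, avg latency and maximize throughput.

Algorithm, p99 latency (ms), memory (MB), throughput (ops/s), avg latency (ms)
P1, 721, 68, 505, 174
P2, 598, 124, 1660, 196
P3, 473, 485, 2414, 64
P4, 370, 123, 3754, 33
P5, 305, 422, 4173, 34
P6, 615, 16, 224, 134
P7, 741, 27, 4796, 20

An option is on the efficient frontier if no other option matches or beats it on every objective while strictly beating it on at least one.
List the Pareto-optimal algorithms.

P1: not dominated.
P2: dominated by P4 (p99 latency 370≤598, memory 123≤124, throughput 3754≥1660, avg latency 33≤196).
P3: dominated by P4 (p99 latency 370≤473, memory 123≤485, throughput 3754≥2414, avg latency 33≤64).
P4: not dominated.
P5: not dominated (best p99 latency).
P6: not dominated (best memory).
P7: not dominated (best throughput).

P1, P4, P5, P6, P7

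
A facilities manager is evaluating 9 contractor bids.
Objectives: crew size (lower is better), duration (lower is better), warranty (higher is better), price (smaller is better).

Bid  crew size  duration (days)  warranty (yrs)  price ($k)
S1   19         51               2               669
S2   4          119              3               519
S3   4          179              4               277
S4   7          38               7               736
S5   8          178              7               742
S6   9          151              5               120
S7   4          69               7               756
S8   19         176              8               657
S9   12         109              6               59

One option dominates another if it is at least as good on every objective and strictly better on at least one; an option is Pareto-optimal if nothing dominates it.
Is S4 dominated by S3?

No

S3 vs S4: S3 is worse on duration (179 vs 38), so it does not dominate S4.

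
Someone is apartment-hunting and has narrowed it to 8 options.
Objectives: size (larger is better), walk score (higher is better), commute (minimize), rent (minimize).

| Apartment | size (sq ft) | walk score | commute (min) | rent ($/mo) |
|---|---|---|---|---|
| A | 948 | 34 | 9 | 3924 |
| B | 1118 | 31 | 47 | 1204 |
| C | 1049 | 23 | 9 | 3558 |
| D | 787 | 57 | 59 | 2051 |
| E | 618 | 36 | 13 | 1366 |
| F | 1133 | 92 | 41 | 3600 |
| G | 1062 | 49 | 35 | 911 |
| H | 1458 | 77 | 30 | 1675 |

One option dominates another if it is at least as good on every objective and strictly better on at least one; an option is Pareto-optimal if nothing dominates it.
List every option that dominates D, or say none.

H

H: size 1458≥787, walk score 77≥57, commute 30≤59, rent 1675≤2051 — dominates D.
Others (A, B, C, E, F, G) are each worse than D on at least one objective.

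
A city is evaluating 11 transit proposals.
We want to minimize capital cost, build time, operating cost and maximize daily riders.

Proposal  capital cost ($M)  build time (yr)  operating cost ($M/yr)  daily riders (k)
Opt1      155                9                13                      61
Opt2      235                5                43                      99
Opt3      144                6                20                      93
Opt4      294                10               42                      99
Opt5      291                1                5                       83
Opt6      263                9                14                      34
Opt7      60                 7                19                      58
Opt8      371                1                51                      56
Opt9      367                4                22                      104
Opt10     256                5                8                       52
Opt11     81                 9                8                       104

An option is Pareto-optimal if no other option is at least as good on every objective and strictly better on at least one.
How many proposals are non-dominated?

Opt1: dominated by Opt11 (capital cost 81≤155, build time 9≤9, operating cost 8≤13, daily riders 104≥61).
Opt2: not dominated.
Opt3: not dominated.
Opt4: dominated by Opt11 (capital cost 81≤294, build time 9≤10, operating cost 8≤42, daily riders 104≥99).
Opt5: not dominated (best operating cost).
Opt6: dominated by Opt1 (capital cost 155≤263, build time 9≤9, operating cost 13≤14, daily riders 61≥34).
Opt7: not dominated (best capital cost).
Opt8: dominated by Opt5 (capital cost 291≤371, build time 1≤1, operating cost 5≤51, daily riders 83≥56).
Opt9: not dominated.
Opt10: not dominated.
Opt11: not dominated.
Pareto-optimal: Opt2, Opt3, Opt5, Opt7, Opt9, Opt10, Opt11 → 7.

7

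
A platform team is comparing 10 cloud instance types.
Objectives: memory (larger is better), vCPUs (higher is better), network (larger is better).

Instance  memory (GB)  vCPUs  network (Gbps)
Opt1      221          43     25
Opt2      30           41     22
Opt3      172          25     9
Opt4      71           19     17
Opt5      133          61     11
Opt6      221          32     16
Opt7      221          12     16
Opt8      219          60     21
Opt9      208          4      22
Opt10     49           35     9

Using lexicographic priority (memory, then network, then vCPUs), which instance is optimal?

Opt1

First maximize memory: best is 221, kept {Opt1, Opt6, Opt7}.
Then maximize network: best is 25, kept {Opt1}.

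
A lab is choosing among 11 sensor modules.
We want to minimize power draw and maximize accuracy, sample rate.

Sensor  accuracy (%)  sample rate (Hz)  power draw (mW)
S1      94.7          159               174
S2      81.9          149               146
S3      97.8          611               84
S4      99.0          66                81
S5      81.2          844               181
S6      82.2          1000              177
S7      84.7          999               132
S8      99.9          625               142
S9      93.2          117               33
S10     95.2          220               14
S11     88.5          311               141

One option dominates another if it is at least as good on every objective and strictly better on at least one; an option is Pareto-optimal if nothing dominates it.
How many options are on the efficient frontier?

6

S1: dominated by S3 (accuracy 97.8≥94.7, sample rate 611≥159, power draw 84≤174).
S2: dominated by S3 (accuracy 97.8≥81.9, sample rate 611≥149, power draw 84≤146).
S3: not dominated.
S4: not dominated.
S5: dominated by S6 (accuracy 82.2≥81.2, sample rate 1000≥844, power draw 177≤181).
S6: not dominated (best sample rate).
S7: not dominated.
S8: not dominated (best accuracy).
S9: dominated by S10 (accuracy 95.2≥93.2, sample rate 220≥117, power draw 14≤33).
S10: not dominated (best power draw).
S11: dominated by S3 (accuracy 97.8≥88.5, sample rate 611≥311, power draw 84≤141).
Pareto-optimal: S3, S4, S6, S7, S8, S10 → 6.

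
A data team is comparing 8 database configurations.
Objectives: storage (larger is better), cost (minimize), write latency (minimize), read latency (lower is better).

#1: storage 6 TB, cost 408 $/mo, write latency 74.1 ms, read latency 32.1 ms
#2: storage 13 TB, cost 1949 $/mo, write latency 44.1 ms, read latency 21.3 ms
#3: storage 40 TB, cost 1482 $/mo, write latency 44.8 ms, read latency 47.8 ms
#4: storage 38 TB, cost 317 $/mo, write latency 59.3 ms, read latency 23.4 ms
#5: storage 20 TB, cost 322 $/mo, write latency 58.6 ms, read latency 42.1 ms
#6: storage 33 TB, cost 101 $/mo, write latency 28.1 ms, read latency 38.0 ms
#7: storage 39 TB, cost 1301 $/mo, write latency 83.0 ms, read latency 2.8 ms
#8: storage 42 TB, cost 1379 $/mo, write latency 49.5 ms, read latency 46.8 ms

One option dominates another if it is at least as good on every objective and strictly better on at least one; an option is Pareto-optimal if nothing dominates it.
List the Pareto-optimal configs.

#2, #3, #4, #6, #7, #8

#1: dominated by #4 (storage 38≥6, cost 317≤408, write latency 59.3≤74.1, read latency 23.4≤32.1).
#2: not dominated.
#3: not dominated.
#4: not dominated.
#5: dominated by #6 (storage 33≥20, cost 101≤322, write latency 28.1≤58.6, read latency 38.0≤42.1).
#6: not dominated (best cost).
#7: not dominated (best read latency).
#8: not dominated (best storage).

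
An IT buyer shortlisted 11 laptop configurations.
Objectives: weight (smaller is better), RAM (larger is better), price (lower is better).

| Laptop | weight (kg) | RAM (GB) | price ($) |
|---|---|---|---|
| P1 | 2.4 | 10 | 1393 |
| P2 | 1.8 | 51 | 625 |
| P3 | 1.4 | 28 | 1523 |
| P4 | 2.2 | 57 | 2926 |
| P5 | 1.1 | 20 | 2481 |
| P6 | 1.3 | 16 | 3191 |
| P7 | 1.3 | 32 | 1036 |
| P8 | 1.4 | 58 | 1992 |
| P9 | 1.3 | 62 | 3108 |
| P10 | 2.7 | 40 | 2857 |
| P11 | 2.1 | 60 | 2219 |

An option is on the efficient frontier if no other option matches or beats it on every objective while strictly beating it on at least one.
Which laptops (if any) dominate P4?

P8, P11

P8: weight 1.4≤2.2, RAM 58≥57, price 1992≤2926 — dominates P4.
P11: weight 2.1≤2.2, RAM 60≥57, price 2219≤2926 — dominates P4.
Others (P1, P2, P3, P5, P6, P7, P9, P10) are each worse than P4 on at least one objective.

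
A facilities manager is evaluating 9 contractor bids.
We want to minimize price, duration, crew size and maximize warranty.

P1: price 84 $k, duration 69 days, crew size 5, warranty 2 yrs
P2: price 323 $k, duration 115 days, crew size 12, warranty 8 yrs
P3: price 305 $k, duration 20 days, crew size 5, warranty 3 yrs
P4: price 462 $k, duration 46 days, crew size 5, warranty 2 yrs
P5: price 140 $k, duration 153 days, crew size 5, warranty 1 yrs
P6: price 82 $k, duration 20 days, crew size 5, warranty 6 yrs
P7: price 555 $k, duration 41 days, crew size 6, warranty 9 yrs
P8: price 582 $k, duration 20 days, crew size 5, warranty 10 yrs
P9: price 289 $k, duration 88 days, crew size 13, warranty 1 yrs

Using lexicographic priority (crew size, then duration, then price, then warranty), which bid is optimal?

P6

First minimize crew size: best is 5, kept {P1, P3, P4, P5, P6, P8}.
Then minimize duration: best is 20, kept {P3, P6, P8}.
Then minimize price: best is 82, kept {P6}.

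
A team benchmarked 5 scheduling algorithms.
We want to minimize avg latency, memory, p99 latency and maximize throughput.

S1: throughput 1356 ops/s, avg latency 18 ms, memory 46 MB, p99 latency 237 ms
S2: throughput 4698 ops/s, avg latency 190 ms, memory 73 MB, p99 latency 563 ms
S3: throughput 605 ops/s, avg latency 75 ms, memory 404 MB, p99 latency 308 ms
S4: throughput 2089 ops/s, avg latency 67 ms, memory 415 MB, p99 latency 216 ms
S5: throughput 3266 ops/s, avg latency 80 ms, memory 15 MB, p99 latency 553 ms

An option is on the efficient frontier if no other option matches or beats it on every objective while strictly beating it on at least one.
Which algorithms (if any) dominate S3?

S1

S1: throughput 1356≥605, avg latency 18≤75, memory 46≤404, p99 latency 237≤308 — dominates S3.
Others (S2, S4, S5) are each worse than S3 on at least one objective.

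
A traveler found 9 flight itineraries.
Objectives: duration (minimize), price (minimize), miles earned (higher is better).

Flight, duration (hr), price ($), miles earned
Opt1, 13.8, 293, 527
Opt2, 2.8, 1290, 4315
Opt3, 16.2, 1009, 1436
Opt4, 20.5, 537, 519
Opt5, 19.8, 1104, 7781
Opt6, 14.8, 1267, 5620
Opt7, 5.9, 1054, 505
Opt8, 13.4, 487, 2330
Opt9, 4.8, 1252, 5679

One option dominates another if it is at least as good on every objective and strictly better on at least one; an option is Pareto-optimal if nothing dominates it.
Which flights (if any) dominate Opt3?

Opt8: duration 13.4≤16.2, price 487≤1009, miles earned 2330≥1436 — dominates Opt3.
Others (Opt1, Opt2, Opt4, Opt5, Opt6, Opt7, Opt9) are each worse than Opt3 on at least one objective.

Opt8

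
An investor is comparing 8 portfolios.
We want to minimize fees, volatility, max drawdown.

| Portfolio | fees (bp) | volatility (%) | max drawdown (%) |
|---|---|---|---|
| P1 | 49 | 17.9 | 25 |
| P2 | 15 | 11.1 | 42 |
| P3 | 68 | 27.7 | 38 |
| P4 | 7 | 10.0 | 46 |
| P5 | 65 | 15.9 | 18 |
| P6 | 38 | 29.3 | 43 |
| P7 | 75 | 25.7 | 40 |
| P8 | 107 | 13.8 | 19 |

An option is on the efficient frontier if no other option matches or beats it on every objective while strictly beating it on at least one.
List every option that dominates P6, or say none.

P2

P2: fees 15≤38, volatility 11.1≤29.3, max drawdown 42≤43 — dominates P6.
Others (P1, P3, P4, P5, P7, P8) are each worse than P6 on at least one objective.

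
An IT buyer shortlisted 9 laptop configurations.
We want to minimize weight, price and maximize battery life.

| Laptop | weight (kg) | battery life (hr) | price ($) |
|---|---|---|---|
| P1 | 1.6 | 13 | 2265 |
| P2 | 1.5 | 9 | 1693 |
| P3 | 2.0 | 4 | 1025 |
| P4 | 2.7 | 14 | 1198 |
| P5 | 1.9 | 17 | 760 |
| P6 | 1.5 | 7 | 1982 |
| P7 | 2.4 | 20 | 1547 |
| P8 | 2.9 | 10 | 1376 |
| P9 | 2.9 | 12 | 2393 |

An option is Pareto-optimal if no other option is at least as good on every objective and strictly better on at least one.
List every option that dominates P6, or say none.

P2: weight 1.5≤1.5, battery life 9≥7, price 1693≤1982 — dominates P6.
Others (P1, P3, P4, P5, P7, P8, P9) are each worse than P6 on at least one objective.

P2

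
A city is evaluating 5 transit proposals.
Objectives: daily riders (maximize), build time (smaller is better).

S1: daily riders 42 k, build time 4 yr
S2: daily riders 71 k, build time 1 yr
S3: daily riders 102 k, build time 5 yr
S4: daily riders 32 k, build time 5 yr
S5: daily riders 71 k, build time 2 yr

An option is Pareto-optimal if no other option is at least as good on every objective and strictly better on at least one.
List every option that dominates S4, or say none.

S1, S2, S3, S5

S1: daily riders 42≥32, build time 4≤5 — dominates S4.
S2: daily riders 71≥32, build time 1≤5 — dominates S4.
S3: daily riders 102≥32, build time 5≤5 — dominates S4.
S5: daily riders 71≥32, build time 2≤5 — dominates S4.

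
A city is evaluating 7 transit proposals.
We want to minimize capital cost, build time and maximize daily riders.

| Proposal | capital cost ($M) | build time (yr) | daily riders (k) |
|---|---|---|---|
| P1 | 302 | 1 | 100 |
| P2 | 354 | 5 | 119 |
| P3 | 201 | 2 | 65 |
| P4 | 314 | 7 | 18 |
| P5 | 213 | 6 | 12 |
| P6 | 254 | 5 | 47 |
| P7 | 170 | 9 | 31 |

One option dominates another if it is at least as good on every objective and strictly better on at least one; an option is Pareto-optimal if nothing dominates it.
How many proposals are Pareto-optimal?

4

P1: not dominated (best build time).
P2: not dominated (best daily riders).
P3: not dominated.
P4: dominated by P1 (capital cost 302≤314, build time 1≤7, daily riders 100≥18).
P5: dominated by P3 (capital cost 201≤213, build time 2≤6, daily riders 65≥12).
P6: dominated by P3 (capital cost 201≤254, build time 2≤5, daily riders 65≥47).
P7: not dominated (best capital cost).
Pareto-optimal: P1, P2, P3, P7 → 4.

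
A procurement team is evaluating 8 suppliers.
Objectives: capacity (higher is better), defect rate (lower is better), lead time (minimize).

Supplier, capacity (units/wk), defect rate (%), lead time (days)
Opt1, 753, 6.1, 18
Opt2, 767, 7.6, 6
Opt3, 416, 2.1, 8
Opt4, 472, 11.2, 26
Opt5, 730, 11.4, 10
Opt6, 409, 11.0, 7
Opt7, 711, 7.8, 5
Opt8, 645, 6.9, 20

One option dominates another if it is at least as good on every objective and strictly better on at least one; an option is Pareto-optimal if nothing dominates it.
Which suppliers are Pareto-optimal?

Opt1: not dominated.
Opt2: not dominated (best capacity).
Opt3: not dominated (best defect rate).
Opt4: dominated by Opt1 (capacity 753≥472, defect rate 6.1≤11.2, lead time 18≤26).
Opt5: dominated by Opt2 (capacity 767≥730, defect rate 7.6≤11.4, lead time 6≤10).
Opt6: dominated by Opt2 (capacity 767≥409, defect rate 7.6≤11.0, lead time 6≤7).
Opt7: not dominated (best lead time).
Opt8: dominated by Opt1 (capacity 753≥645, defect rate 6.1≤6.9, lead time 18≤20).

Opt1, Opt2, Opt3, Opt7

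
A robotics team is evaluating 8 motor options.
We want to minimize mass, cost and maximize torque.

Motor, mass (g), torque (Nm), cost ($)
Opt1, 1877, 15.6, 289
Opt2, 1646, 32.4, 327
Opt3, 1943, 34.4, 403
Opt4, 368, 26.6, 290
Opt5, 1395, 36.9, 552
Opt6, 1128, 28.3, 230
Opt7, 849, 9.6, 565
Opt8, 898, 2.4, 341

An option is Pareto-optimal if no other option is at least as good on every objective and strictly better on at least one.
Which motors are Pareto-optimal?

Opt1: dominated by Opt6 (mass 1128≤1877, torque 28.3≥15.6, cost 230≤289).
Opt2: not dominated.
Opt3: not dominated.
Opt4: not dominated (best mass).
Opt5: not dominated (best torque).
Opt6: not dominated (best cost).
Opt7: dominated by Opt4 (mass 368≤849, torque 26.6≥9.6, cost 290≤565).
Opt8: dominated by Opt4 (mass 368≤898, torque 26.6≥2.4, cost 290≤341).

Opt2, Opt3, Opt4, Opt5, Opt6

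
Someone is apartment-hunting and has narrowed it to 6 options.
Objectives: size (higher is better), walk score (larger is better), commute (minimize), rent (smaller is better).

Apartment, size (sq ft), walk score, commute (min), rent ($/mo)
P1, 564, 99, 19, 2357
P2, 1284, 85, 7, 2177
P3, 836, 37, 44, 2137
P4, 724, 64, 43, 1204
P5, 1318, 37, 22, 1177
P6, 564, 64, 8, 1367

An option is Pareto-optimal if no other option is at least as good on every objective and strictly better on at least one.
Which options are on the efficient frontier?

P1, P2, P4, P5, P6

P1: not dominated (best walk score).
P2: not dominated (best commute).
P3: dominated by P5 (size 1318≥836, walk score 37≥37, commute 22≤44, rent 1177≤2137).
P4: not dominated.
P5: not dominated (best size).
P6: not dominated.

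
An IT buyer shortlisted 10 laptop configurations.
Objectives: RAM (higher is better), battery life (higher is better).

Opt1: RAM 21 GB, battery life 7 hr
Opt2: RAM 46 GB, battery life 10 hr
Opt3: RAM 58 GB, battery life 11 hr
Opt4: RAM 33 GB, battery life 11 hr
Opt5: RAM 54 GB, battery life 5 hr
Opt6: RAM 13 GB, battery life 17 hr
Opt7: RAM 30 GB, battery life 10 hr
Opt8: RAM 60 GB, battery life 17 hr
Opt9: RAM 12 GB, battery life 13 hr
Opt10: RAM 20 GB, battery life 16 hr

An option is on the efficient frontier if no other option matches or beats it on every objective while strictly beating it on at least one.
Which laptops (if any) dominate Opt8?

Opt1: worse on RAM (21 vs 60).
Opt2: worse on RAM (46 vs 60).
Opt3: worse on RAM (58 vs 60).
Opt4: worse on RAM (33 vs 60).
Opt5: worse on RAM (54 vs 60).
Opt6: worse on RAM (13 vs 60).
Opt7: worse on RAM (30 vs 60).
Opt9: worse on RAM (12 vs 60).
Opt10: worse on RAM (20 vs 60).
No option dominates Opt8.

none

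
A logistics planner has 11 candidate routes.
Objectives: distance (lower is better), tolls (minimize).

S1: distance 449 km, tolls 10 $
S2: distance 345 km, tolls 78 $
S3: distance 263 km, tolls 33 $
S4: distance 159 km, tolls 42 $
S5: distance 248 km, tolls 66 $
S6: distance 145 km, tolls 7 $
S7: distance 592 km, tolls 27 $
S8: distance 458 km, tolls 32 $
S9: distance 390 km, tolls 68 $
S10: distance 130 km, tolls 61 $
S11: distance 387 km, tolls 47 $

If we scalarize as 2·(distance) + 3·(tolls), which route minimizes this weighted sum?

S6

S1: 2·449 + 3·10 = 928
S2: 2·345 + 3·78 = 924
S3: 2·263 + 3·33 = 625
S4: 2·159 + 3·42 = 444
S5: 2·248 + 3·66 = 694
S6: 2·145 + 3·7 = 311
S7: 2·592 + 3·27 = 1265
S8: 2·458 + 3·32 = 1012
S9: 2·390 + 3·68 = 984
S10: 2·130 + 3·61 = 443
S11: 2·387 + 3·47 = 915
Lowest: S6 at 311.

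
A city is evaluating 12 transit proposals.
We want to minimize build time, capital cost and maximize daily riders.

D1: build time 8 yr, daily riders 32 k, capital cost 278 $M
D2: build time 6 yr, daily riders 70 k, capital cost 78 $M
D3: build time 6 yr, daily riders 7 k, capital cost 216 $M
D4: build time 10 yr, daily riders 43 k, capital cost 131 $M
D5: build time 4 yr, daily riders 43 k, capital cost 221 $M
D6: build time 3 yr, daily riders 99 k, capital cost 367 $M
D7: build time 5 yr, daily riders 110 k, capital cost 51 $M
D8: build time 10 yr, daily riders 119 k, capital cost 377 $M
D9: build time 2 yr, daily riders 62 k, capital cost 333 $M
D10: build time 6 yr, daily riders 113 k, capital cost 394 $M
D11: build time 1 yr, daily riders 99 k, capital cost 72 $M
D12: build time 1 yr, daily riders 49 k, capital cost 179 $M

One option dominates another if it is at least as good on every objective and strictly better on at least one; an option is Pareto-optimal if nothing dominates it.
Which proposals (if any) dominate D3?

D2, D7, D11, D12

D2: build time 6≤6, daily riders 70≥7, capital cost 78≤216 — dominates D3.
D7: build time 5≤6, daily riders 110≥7, capital cost 51≤216 — dominates D3.
D11: build time 1≤6, daily riders 99≥7, capital cost 72≤216 — dominates D3.
D12: build time 1≤6, daily riders 49≥7, capital cost 179≤216 — dominates D3.
Others (D1, D4, D5, D6, D8, D9, D10) are each worse than D3 on at least one objective.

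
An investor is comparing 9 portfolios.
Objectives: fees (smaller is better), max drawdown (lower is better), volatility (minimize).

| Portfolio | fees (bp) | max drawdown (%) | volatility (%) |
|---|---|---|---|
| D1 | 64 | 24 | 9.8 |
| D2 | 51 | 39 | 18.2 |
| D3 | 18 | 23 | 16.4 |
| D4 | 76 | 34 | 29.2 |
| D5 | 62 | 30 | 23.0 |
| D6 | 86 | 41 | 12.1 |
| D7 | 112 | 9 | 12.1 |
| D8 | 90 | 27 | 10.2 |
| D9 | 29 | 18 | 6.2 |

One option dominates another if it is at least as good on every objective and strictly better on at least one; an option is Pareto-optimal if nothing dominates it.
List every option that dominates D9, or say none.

none

D1: worse on fees (64 vs 29).
D2: worse on fees (51 vs 29).
D3: worse on max drawdown (23 vs 18).
D4: worse on fees (76 vs 29).
D5: worse on fees (62 vs 29).
D6: worse on fees (86 vs 29).
D7: worse on fees (112 vs 29).
D8: worse on fees (90 vs 29).
No option dominates D9.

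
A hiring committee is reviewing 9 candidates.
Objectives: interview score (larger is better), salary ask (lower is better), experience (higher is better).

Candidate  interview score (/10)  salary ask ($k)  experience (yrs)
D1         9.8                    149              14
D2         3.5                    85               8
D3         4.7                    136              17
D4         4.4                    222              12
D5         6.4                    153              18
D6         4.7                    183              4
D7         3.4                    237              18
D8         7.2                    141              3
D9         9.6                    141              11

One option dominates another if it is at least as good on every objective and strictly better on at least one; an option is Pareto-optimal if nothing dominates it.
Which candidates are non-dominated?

D1: not dominated (best interview score).
D2: not dominated (best salary ask).
D3: not dominated.
D4: dominated by D1 (interview score 9.8≥4.4, salary ask 149≤222, experience 14≥12).
D5: not dominated.
D6: dominated by D1 (interview score 9.8≥4.7, salary ask 149≤183, experience 14≥4).
D7: dominated by D5 (interview score 6.4≥3.4, salary ask 153≤237, experience 18≥18).
D8: dominated by D9 (interview score 9.6≥7.2, salary ask 141≤141, experience 11≥3).
D9: not dominated.

D1, D2, D3, D5, D9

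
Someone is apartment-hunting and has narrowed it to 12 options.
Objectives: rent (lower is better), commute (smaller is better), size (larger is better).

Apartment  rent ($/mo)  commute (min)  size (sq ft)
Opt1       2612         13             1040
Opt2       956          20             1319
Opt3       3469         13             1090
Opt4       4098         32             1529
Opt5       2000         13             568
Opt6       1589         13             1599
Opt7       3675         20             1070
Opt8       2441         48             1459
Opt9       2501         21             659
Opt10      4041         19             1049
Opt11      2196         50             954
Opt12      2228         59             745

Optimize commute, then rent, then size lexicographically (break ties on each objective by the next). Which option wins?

First minimize commute: best is 13, kept {Opt1, Opt3, Opt5, Opt6}.
Then minimize rent: best is 1589, kept {Opt6}.

Opt6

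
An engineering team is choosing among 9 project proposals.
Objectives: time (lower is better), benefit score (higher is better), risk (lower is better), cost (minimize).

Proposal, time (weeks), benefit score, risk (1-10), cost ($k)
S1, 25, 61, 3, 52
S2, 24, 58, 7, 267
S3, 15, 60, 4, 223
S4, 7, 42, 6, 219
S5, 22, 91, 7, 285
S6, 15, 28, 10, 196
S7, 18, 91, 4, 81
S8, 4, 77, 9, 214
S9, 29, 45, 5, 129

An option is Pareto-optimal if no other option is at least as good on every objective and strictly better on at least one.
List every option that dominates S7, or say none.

none

S1: worse on time (25 vs 18).
S2: worse on time (24 vs 18).
S3: worse on benefit score (60 vs 91).
S4: worse on benefit score (42 vs 91).
S5: worse on time (22 vs 18).
S6: worse on benefit score (28 vs 91).
S8: worse on benefit score (77 vs 91).
S9: worse on time (29 vs 18).
No option dominates S7.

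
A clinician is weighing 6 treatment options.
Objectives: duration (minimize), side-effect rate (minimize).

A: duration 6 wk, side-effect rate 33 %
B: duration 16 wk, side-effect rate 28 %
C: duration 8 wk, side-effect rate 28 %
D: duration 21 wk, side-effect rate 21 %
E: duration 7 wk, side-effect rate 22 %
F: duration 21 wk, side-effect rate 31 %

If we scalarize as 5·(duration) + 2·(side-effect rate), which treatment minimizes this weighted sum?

A: 5·6 + 2·33 = 96
B: 5·16 + 2·28 = 136
C: 5·8 + 2·28 = 96
D: 5·21 + 2·21 = 147
E: 5·7 + 2·22 = 79
F: 5·21 + 2·31 = 167
Lowest: E at 79.

E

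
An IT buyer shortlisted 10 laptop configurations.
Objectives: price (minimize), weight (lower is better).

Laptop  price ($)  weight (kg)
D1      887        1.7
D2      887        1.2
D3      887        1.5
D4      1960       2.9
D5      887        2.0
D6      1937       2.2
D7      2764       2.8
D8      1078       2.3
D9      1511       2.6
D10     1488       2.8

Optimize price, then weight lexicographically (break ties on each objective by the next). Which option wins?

First minimize price: best is 887, kept {D1, D2, D3, D5}.
Then minimize weight: best is 1.2, kept {D2}.

D2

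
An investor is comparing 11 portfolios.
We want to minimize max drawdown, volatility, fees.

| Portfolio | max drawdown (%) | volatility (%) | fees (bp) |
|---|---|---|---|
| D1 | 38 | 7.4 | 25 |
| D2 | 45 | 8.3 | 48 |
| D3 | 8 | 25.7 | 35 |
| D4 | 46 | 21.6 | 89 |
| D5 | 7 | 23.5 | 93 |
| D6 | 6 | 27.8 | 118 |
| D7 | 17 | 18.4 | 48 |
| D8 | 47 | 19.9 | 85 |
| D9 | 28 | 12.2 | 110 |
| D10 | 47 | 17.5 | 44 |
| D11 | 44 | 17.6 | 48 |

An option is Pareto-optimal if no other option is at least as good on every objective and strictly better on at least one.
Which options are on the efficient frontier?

D1: not dominated (best volatility).
D2: dominated by D1 (max drawdown 38≤45, volatility 7.4≤8.3, fees 25≤48).
D3: not dominated.
D4: dominated by D1 (max drawdown 38≤46, volatility 7.4≤21.6, fees 25≤89).
D5: not dominated.
D6: not dominated (best max drawdown).
D7: not dominated.
D8: dominated by D1 (max drawdown 38≤47, volatility 7.4≤19.9, fees 25≤85).
D9: not dominated.
D10: dominated by D1 (max drawdown 38≤47, volatility 7.4≤17.5, fees 25≤44).
D11: dominated by D1 (max drawdown 38≤44, volatility 7.4≤17.6, fees 25≤48).

D1, D3, D5, D6, D7, D9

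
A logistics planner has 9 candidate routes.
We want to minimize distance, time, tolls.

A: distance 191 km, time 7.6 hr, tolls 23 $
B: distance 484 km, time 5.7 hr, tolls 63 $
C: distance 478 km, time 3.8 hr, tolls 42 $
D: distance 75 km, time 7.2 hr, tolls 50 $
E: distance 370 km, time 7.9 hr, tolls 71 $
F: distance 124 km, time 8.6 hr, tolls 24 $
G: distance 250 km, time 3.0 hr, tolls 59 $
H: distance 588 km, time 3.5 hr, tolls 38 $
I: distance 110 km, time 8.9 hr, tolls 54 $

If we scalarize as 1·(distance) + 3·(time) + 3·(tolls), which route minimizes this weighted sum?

F

A: 1·191 + 3·7.6 + 3·23 = 282.8
B: 1·484 + 3·5.7 + 3·63 = 690.1
C: 1·478 + 3·3.8 + 3·42 = 615.4
D: 1·75 + 3·7.2 + 3·50 = 246.6
E: 1·370 + 3·7.9 + 3·71 = 606.7
F: 1·124 + 3·8.6 + 3·24 = 221.8
G: 1·250 + 3·3.0 + 3·59 = 436.0
H: 1·588 + 3·3.5 + 3·38 = 712.5
I: 1·110 + 3·8.9 + 3·54 = 298.7
Lowest: F at 221.8.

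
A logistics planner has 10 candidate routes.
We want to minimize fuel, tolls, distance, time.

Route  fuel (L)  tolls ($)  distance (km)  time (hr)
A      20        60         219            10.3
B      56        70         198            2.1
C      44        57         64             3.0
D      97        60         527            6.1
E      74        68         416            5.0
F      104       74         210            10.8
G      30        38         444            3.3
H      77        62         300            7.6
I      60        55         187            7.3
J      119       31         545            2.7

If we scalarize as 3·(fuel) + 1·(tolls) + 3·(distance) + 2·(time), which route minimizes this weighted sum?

C

A: 3·20 + 1·60 + 3·219 + 2·10.3 = 797.6
B: 3·56 + 1·70 + 3·198 + 2·2.1 = 836.2
C: 3·44 + 1·57 + 3·64 + 2·3.0 = 387.0
D: 3·97 + 1·60 + 3·527 + 2·6.1 = 1944.2
E: 3·74 + 1·68 + 3·416 + 2·5.0 = 1548.0
F: 3·104 + 1·74 + 3·210 + 2·10.8 = 1037.6
G: 3·30 + 1·38 + 3·444 + 2·3.3 = 1466.6
H: 3·77 + 1·62 + 3·300 + 2·7.6 = 1208.2
I: 3·60 + 1·55 + 3·187 + 2·7.3 = 810.6
J: 3·119 + 1·31 + 3·545 + 2·2.7 = 2028.4
Lowest: C at 387.0.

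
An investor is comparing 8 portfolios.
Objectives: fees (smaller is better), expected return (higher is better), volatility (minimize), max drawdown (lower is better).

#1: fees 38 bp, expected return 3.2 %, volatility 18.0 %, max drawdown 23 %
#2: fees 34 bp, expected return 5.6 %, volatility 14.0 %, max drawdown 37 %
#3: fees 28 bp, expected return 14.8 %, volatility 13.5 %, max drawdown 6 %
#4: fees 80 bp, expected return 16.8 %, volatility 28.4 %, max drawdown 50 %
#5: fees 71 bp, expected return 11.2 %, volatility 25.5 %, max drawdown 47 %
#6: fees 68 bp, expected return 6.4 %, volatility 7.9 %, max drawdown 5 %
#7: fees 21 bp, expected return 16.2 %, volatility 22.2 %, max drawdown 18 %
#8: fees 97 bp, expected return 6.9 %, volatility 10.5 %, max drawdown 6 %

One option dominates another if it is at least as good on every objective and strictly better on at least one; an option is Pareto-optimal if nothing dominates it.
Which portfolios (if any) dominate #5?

#3, #7

#3: fees 28≤71, expected return 14.8≥11.2, volatility 13.5≤25.5, max drawdown 6≤47 — dominates #5.
#7: fees 21≤71, expected return 16.2≥11.2, volatility 22.2≤25.5, max drawdown 18≤47 — dominates #5.
Others (#1, #2, #4, #6, #8) are each worse than #5 on at least one objective.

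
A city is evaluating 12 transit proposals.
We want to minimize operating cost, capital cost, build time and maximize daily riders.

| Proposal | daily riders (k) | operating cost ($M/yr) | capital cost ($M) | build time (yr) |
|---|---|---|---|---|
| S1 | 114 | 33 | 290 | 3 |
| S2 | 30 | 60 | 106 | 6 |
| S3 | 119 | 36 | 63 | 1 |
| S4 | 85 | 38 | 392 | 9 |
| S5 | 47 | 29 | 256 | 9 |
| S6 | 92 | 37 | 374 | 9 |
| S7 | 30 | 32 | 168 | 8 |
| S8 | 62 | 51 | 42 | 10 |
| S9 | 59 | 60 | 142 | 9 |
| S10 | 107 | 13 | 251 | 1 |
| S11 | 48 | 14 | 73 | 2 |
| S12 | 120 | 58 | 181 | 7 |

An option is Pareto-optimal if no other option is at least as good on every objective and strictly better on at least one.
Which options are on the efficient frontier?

S1: not dominated.
S2: dominated by S3 (daily riders 119≥30, operating cost 36≤60, capital cost 63≤106, build time 1≤6).
S3: not dominated.
S4: dominated by S1 (daily riders 114≥85, operating cost 33≤38, capital cost 290≤392, build time 3≤9).
S5: dominated by S10 (daily riders 107≥47, operating cost 13≤29, capital cost 251≤256, build time 1≤9).
S6: dominated by S1 (daily riders 114≥92, operating cost 33≤37, capital cost 290≤374, build time 3≤9).
S7: dominated by S11 (daily riders 48≥30, operating cost 14≤32, capital cost 73≤168, build time 2≤8).
S8: not dominated (best capital cost).
S9: dominated by S3 (daily riders 119≥59, operating cost 36≤60, capital cost 63≤142, build time 1≤9).
S10: not dominated (best operating cost).
S11: not dominated.
S12: not dominated (best daily riders).

S1, S3, S8, S10, S11, S12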